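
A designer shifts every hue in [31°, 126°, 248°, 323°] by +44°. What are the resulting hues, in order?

31 + 44 = 75°
126 + 44 = 170°
248 + 44 = 292°
323 + 44 = 367 → 367 − 360 = 7°

75°, 170°, 292°, 7°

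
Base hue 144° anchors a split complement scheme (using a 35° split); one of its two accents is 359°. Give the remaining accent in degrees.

Split-complementary hues sit 35° either side of the complement.
Complement of the base 144°: 144 + 180 = 324°
The given accent 359° is 35° one side of 324°; the other accent sits 35° the other side: 324 − 35 = 289°

289°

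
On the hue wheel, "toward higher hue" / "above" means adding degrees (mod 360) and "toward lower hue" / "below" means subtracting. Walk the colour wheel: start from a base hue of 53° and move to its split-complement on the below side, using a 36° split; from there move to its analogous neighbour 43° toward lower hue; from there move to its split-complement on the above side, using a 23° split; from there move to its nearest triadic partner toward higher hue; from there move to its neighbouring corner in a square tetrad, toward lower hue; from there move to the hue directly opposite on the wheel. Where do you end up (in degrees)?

split-comp 36° ↓ +144°: 53 + 144 = 197°
analog 43° ↓ −43°: 197 − 43 = 154°
split-comp 23° ↑ +203°: 154 + 203 = 357°
triadic ↑ +120°: 357 + 120 = 477 → 477 − 360 = 117°
square ↓ −90°: 117 − 90 = 27°
complement +180°: 27 + 180 = 207°

207°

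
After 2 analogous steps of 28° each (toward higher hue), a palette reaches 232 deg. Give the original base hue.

176°

2 steps of 28° (toward higher hue) give a net shift of +56°.
Start = end − shift: 232 − 56 = 176°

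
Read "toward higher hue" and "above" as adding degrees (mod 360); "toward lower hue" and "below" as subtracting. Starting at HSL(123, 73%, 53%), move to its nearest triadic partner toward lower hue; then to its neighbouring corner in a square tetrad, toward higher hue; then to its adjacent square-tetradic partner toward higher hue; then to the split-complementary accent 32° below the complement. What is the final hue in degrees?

331°

−120° (triadic ↓): 123 − 120 = 3°
+90° (square ↑): 3 + 90 = 93°
+90° (square ↑): 93 + 90 = 183°
+148° (split-comp 32° ↓): 183 + 148 = 331°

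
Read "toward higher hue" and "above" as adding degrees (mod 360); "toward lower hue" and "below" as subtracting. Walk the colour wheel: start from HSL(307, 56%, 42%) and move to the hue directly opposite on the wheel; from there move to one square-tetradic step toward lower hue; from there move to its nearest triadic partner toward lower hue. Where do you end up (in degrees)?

+180° (complement): 307 + 180 = 487 → 487 − 360 = 127°
−90° (square ↓): 127 − 90 = 37°
−120° (triadic ↓): 37 − 120 = -83 → -83 + 360 = 277°

277°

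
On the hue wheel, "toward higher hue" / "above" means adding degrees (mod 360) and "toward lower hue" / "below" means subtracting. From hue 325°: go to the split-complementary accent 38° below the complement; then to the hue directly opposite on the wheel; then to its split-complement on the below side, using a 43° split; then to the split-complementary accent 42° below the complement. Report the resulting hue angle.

+142° (split-comp 38° ↓): 325 + 142 = 467 → 467 − 360 = 107°
+180° (complement): 107 + 180 = 287°
+137° (split-comp 43° ↓): 287 + 137 = 424 → 424 − 360 = 64°
+138° (split-comp 42° ↓): 64 + 138 = 202°

202°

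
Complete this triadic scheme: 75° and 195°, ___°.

A triad places three hues 120° apart.
The full set through 75° is {75°, 195°, 315°}.
Given {75°, 195°}, the missing hue is 315°.

315°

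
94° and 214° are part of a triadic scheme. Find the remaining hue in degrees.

334°

A triad places three hues 120° apart.
The full set through 94° is {94°, 214°, 334°}.
Given {94°, 214°}, the missing hue is 334°.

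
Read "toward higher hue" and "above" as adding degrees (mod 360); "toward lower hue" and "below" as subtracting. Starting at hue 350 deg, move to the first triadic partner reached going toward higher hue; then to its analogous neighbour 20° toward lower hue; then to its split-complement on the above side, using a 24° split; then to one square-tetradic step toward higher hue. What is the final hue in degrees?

24°

triadic ↑ +120°: 350 + 120 = 470 → 470 − 360 = 110°
analog 20° ↓ −20°: 110 − 20 = 90°
split-comp 24° ↑ +204°: 90 + 204 = 294°
square ↑ +90°: 294 + 90 = 384 → 384 − 360 = 24°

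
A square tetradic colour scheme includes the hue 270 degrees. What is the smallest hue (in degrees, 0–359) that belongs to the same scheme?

A square tetradic scheme places four hues every 90°.
The full set through 270° is {0°, 90°, 180°, 270°}.

0°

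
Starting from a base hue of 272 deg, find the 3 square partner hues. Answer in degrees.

A square tetradic scheme places four hues every 90°.
272 + 90 = 362 → 362 − 360 = 2°
272 + 180 = 452 → 452 − 360 = 92°
272 + 270 = 542 → 542 − 360 = 182°

2°, 92°, 182°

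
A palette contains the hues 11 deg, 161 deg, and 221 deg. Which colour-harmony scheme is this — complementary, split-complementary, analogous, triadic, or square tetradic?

split-complementary

Sort the hues: 11°, 161°, 221°.
Successive gaps around the wheel: 150°, 60°, 150°.
Two 150° gaps and one 60° gap — a base hue opposite a pair of accents 30° either side of its complement — is the split-complementary pattern.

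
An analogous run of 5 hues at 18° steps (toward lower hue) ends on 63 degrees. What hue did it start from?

4 steps of 18° (toward lower hue) give a net shift of −72°.
Start = end − shift: 63 + 72 = 135°

135°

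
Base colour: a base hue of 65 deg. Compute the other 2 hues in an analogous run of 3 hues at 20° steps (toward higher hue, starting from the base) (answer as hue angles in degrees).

Analogous hues sit every 20° along the wheel.
65 + 20 = 85°
65 + 40 = 105°

85° and 105°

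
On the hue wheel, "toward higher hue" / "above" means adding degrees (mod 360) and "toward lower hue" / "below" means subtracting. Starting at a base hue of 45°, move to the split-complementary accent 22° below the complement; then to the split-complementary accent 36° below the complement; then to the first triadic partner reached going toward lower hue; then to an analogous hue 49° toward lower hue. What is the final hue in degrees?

split-comp 22° ↓ +158°: 45 + 158 = 203°
split-comp 36° ↓ +144°: 203 + 144 = 347°
triadic ↓ −120°: 347 − 120 = 227°
analog 49° ↓ −49°: 227 − 49 = 178°

178°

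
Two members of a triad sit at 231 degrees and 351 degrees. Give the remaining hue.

111°

A triad spaces three hues 120° apart.
The full set is {111°, 231°, 351°}.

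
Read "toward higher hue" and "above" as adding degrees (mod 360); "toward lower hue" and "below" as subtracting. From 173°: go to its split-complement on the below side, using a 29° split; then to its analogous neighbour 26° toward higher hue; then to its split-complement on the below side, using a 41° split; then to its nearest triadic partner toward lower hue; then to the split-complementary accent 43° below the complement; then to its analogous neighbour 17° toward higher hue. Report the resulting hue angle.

163°

+151° (split-comp 29° ↓): 173 + 151 = 324°
+26° (analog 26° ↑): 324 + 26 = 350°
+139° (split-comp 41° ↓): 350 + 139 = 489 → 489 − 360 = 129°
−120° (triadic ↓): 129 − 120 = 9°
+137° (split-comp 43° ↓): 9 + 137 = 146°
+17° (analog 17° ↑): 146 + 17 = 163°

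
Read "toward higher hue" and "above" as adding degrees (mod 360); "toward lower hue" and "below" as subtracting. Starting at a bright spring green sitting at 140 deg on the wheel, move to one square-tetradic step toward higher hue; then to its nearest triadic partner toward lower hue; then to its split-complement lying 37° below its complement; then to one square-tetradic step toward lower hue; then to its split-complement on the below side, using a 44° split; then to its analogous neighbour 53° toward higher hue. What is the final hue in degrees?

352°

+90° (square ↑): 140 + 90 = 230°
−120° (triadic ↓): 230 − 120 = 110°
+143° (split-comp 37° ↓): 110 + 143 = 253°
−90° (square ↓): 253 − 90 = 163°
+136° (split-comp 44° ↓): 163 + 136 = 299°
+53° (analog 53° ↑): 299 + 53 = 352°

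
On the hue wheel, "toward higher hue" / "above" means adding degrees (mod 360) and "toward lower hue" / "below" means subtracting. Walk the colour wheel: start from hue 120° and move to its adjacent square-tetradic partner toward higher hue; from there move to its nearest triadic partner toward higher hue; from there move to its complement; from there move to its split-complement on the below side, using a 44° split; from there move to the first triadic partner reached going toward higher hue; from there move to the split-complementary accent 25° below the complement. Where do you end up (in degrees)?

square ↑ +90°: 120 + 90 = 210°
triadic ↑ +120°: 210 + 120 = 330°
complement +180°: 330 + 180 = 510 → 510 − 360 = 150°
split-comp 44° ↓ +136°: 150 + 136 = 286°
triadic ↑ +120°: 286 + 120 = 406 → 406 − 360 = 46°
split-comp 25° ↓ +155°: 46 + 155 = 201°

201°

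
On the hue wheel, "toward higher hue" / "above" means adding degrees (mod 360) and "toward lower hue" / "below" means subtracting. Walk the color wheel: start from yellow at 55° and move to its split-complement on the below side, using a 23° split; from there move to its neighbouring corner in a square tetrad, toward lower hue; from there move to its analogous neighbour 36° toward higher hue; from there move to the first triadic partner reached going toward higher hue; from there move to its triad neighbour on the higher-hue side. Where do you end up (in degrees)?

38°

55 + 157 = 212°   (split-comp 23° ↓)
212 − 90 = 122°   (square ↓)
122 + 36 = 158°   (analog 36° ↑)
158 + 120 = 278°   (triadic ↑)
278 + 120 = 398 → 398 − 360 = 38°   (triadic ↑)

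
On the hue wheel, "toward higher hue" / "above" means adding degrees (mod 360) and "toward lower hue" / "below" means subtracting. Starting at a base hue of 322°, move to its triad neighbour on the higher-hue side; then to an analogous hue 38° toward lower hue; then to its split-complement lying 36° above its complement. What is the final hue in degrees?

triadic ↑ +120°: 322 + 120 = 442 → 442 − 360 = 82°
analog 38° ↓ −38°: 82 − 38 = 44°
split-comp 36° ↑ +216°: 44 + 216 = 260°

260°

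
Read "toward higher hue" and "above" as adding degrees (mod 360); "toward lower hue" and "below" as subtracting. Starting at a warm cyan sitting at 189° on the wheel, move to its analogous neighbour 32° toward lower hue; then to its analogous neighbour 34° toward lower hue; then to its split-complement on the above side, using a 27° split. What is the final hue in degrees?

analog 32° ↓ −32°: 189 − 32 = 157°
analog 34° ↓ −34°: 157 − 34 = 123°
split-comp 27° ↑ +207°: 123 + 207 = 330°

330°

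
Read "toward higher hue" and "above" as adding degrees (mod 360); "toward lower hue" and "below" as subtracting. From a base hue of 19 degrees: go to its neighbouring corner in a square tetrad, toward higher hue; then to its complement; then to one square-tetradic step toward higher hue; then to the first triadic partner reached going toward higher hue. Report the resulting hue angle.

square ↑ +90°: 19 + 90 = 109°
complement +180°: 109 + 180 = 289°
square ↑ +90°: 289 + 90 = 379 → 379 − 360 = 19°
triadic ↑ +120°: 19 + 120 = 139°

139°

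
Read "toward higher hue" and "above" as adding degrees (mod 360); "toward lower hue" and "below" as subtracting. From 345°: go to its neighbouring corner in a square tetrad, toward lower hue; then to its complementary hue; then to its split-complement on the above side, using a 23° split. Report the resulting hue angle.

square ↓ −90°: 345 − 90 = 255°
complement +180°: 255 + 180 = 435 → 435 − 360 = 75°
split-comp 23° ↑ +203°: 75 + 203 = 278°

278°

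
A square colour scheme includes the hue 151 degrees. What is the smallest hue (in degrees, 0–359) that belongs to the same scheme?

61°

A square tetradic scheme places four hues every 90°.
The full set through 151° is {61°, 151°, 241°, 331°}.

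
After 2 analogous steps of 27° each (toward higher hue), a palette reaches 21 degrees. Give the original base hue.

327°

2 steps of 27° (toward higher hue) give a net shift of +54°.
Start = end − shift: 21 − 54 = -33 → -33 + 360 = 327°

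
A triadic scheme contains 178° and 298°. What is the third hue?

58°

A triad spaces three hues 120° apart.
The full set is {58°, 178°, 298°}.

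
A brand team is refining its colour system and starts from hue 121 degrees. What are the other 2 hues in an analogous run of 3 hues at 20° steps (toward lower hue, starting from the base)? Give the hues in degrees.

Analogous hues sit every 20° along the wheel.
121 − 20 = 101°
121 − 40 = 81°

101° and 81°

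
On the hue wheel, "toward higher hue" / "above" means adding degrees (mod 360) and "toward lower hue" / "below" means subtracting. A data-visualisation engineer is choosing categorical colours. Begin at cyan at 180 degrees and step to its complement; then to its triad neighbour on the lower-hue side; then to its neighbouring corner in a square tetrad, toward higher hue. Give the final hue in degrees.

complement +180°: 180 + 180 = 360 → 360 − 360 = 0°
triadic ↓ −120°: 0 − 120 = -120 → -120 + 360 = 240°
square ↑ +90°: 240 + 90 = 330°

330°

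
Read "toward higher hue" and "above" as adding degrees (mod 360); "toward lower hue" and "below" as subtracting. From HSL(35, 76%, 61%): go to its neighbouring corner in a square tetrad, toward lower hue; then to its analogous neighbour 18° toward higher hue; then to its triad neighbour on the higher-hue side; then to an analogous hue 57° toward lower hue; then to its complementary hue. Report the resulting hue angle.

square ↓ −90°: 35 − 90 = -55 → -55 + 360 = 305°
analog 18° ↑ +18°: 305 + 18 = 323°
triadic ↑ +120°: 323 + 120 = 443 → 443 − 360 = 83°
analog 57° ↓ −57°: 83 − 57 = 26°
complement +180°: 26 + 180 = 206°

206°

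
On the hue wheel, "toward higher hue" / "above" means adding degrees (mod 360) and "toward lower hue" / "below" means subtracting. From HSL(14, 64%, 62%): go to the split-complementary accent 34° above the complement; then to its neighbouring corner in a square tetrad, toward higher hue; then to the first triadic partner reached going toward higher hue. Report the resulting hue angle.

78°

14 + 214 = 228°   (split-comp 34° ↑)
228 + 90 = 318°   (square ↑)
318 + 120 = 438 → 438 − 360 = 78°   (triadic ↑)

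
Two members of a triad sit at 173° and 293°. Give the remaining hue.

A triad spaces three hues 120° apart.
The full set is {53°, 173°, 293°}.

53°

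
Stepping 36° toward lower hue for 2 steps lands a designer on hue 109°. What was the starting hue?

181°

2 steps of 36° (toward lower hue) give a net shift of −72°.
Start = end − shift: 109 + 72 = 181°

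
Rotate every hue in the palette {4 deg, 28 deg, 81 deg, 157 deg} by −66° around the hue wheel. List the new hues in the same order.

4 − 66 = -62 → -62 + 360 = 298°
28 − 66 = -38 → -38 + 360 = 322°
81 − 66 = 15°
157 − 66 = 91°

298°, 322°, 15°, 91°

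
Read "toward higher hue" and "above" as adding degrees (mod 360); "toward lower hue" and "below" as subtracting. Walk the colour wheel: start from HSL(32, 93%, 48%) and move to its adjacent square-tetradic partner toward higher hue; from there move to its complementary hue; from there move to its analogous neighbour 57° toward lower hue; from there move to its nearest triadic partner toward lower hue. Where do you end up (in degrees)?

+90° (square ↑): 32 + 90 = 122°
+180° (complement): 122 + 180 = 302°
−57° (analog 57° ↓): 302 − 57 = 245°
−120° (triadic ↓): 245 − 120 = 125°

125°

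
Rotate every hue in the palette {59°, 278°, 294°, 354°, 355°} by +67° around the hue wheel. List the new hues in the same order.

59 + 67 = 126°
278 + 67 = 345°
294 + 67 = 361 → 361 − 360 = 1°
354 + 67 = 421 → 421 − 360 = 61°
355 + 67 = 422 → 422 − 360 = 62°

126°, 345°, 1°, 61°, 62°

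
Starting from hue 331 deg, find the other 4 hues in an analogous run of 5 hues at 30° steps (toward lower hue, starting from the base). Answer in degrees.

301°, 271°, 241° and 211°

331 − 30 = 301°
331 − 60 = 271°
331 − 90 = 241°
331 − 120 = 211°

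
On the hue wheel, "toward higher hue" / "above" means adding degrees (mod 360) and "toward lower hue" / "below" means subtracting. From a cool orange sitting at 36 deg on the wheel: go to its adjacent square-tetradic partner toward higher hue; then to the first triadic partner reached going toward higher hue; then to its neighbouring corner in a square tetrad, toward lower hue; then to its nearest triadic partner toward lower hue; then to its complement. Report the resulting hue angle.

216°

square ↑ +90°: 36 + 90 = 126°
triadic ↑ +120°: 126 + 120 = 246°
square ↓ −90°: 246 − 90 = 156°
triadic ↓ −120°: 156 − 120 = 36°
complement +180°: 36 + 180 = 216°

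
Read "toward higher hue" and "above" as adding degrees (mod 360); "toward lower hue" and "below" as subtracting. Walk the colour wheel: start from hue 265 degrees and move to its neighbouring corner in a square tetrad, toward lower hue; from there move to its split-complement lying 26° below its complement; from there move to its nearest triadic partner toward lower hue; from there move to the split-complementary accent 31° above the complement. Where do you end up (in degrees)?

60°

square ↓ −90°: 265 − 90 = 175°
split-comp 26° ↓ +154°: 175 + 154 = 329°
triadic ↓ −120°: 329 − 120 = 209°
split-comp 31° ↑ +211°: 209 + 211 = 420 → 420 − 360 = 60°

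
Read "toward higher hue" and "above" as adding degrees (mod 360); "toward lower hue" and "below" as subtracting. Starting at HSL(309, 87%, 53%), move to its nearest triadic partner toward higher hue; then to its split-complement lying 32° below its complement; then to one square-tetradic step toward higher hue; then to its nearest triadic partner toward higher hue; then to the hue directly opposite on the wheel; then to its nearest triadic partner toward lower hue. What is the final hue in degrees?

309 + 120 = 429 → 429 − 360 = 69°   (triadic ↑)
69 + 148 = 217°   (split-comp 32° ↓)
217 + 90 = 307°   (square ↑)
307 + 120 = 427 → 427 − 360 = 67°   (triadic ↑)
67 + 180 = 247°   (complement)
247 − 120 = 127°   (triadic ↓)

127°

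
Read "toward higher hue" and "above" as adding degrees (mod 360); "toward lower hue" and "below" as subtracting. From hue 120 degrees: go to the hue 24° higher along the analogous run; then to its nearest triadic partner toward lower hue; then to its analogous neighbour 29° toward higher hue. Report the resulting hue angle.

53°

120 + 24 = 144°   (analog 24° ↑)
144 − 120 = 24°   (triadic ↓)
24 + 29 = 53°   (analog 29° ↑)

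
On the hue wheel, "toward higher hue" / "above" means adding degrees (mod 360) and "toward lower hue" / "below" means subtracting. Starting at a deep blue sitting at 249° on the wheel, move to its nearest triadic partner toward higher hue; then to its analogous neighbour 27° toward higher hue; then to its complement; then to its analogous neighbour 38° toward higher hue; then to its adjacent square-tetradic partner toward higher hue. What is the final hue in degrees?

344°

triadic ↑ +120°: 249 + 120 = 369 → 369 − 360 = 9°
analog 27° ↑ +27°: 9 + 27 = 36°
complement +180°: 36 + 180 = 216°
analog 38° ↑ +38°: 216 + 38 = 254°
square ↑ +90°: 254 + 90 = 344°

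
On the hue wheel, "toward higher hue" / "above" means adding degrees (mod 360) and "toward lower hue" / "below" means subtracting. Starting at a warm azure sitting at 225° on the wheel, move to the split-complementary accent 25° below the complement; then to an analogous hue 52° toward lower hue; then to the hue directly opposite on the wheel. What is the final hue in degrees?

225 + 155 = 380 → 380 − 360 = 20°   (split-comp 25° ↓)
20 − 52 = -32 → -32 + 360 = 328°   (analog 52° ↓)
328 + 180 = 508 → 508 − 360 = 148°   (complement)

148°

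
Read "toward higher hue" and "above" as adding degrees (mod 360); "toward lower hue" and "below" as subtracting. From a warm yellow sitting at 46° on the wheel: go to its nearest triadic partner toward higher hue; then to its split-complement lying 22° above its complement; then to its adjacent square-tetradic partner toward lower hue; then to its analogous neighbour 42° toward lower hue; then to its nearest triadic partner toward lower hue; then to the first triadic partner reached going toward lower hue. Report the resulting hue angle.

+120° (triadic ↑): 46 + 120 = 166°
+202° (split-comp 22° ↑): 166 + 202 = 368 → 368 − 360 = 8°
−90° (square ↓): 8 − 90 = -82 → -82 + 360 = 278°
−42° (analog 42° ↓): 278 − 42 = 236°
−120° (triadic ↓): 236 − 120 = 116°
−120° (triadic ↓): 116 − 120 = -4 → -4 + 360 = 356°

356°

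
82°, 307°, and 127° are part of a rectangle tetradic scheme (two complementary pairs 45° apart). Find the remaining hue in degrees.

262°

A rectangular tetradic uses two complementary pairs 45° apart: offsets 0°, 45°, 180°, 225°.
Among {82°, 127°, 307°}, 127° and 307° are a 180° pair.
The remaining hue 82° needs its own complement: 82 + 180 = 262°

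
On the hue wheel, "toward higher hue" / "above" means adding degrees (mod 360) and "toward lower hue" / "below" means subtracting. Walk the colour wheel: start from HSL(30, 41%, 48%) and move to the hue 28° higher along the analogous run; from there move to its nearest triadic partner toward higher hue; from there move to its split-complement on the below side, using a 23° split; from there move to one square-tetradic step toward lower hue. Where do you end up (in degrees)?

30 + 28 = 58°   (analog 28° ↑)
58 + 120 = 178°   (triadic ↑)
178 + 157 = 335°   (split-comp 23° ↓)
335 − 90 = 245°   (square ↓)

245°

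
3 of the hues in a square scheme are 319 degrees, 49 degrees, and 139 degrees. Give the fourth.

A square tetradic scheme places four hues every 90°.
The full set through 49° is {49°, 139°, 229°, 319°}.
Given {49°, 139°, 319°}, the missing hue is 229°.

229°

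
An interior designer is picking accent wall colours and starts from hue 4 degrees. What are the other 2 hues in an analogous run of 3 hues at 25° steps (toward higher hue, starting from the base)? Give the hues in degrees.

29° and 54°

Analogous hues sit every 25° along the wheel.
4 + 25 = 29°
4 + 50 = 54°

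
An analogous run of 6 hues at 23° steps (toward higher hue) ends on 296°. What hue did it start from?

181°

5 steps of 23° (toward higher hue) give a net shift of +115°.
Start = end − shift: 296 − 115 = 181°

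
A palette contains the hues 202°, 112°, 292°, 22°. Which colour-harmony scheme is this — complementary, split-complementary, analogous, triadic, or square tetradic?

square tetradic

Sort the hues: 22°, 112°, 202°, 292°.
Successive gaps around the wheel: 90°, 90°, 90°, 90°.
Four hues every 90° form a square tetradic scheme.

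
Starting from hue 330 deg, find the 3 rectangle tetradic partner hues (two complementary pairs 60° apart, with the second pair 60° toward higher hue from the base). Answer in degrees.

30°, 150° and 210°

A rectangular tetradic uses two complementary pairs 60° apart: offsets 0°, 60°, 180°, 240°.
330 + 60 = 390 → 390 − 360 = 30°
330 + 180 = 510 → 510 − 360 = 150°
330 + 240 = 570 → 570 − 360 = 210°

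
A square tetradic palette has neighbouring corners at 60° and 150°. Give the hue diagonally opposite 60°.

A square tetradic scheme places four hues 90° apart; opposite corners are 180° apart.
60 + 180 = 240°

240°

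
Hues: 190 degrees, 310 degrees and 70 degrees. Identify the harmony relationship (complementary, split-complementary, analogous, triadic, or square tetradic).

Sort the hues: 70°, 190°, 310°.
Successive gaps around the wheel: 120°, 120°, 120°.
Three hues equally spaced 120° apart form a triad.

triadic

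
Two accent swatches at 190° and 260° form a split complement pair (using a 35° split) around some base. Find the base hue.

The accents sit 35° either side of the complement, so the complement is their short-arc midpoint on the wheel.
Short-arc midpoint of 190° and 260°: 225°.
Base is 180° from the complement: 225 − 180 = 45°

45°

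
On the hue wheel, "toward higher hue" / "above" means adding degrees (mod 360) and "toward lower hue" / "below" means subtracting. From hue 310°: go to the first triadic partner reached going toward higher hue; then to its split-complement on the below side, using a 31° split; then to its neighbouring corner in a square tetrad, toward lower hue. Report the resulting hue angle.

+120° (triadic ↑): 310 + 120 = 430 → 430 − 360 = 70°
+149° (split-comp 31° ↓): 70 + 149 = 219°
−90° (square ↓): 219 − 90 = 129°

129°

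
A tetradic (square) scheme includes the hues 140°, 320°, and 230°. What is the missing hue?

A square tetradic scheme places four hues every 90°.
The full set through 140° is {50°, 140°, 230°, 320°}.
Given {140°, 230°, 320°}, the missing hue is 50°.

50°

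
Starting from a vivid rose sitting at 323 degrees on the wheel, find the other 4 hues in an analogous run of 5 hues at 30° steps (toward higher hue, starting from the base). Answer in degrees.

Analogous hues sit every 30° along the wheel.
323 + 30 = 353°
323 + 60 = 383 → 383 − 360 = 23°
323 + 90 = 413 → 413 − 360 = 53°
323 + 120 = 443 → 443 − 360 = 83°

353°, 23°, 53° and 83°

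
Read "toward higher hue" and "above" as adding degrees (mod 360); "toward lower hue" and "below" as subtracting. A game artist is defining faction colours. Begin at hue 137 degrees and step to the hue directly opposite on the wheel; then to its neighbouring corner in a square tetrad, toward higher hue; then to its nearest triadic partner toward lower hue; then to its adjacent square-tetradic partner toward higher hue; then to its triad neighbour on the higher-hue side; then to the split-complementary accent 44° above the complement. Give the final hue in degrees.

1°

137 + 180 = 317°   (complement)
317 + 90 = 407 → 407 − 360 = 47°   (square ↑)
47 − 120 = -73 → -73 + 360 = 287°   (triadic ↓)
287 + 90 = 377 → 377 − 360 = 17°   (square ↑)
17 + 120 = 137°   (triadic ↑)
137 + 224 = 361 → 361 − 360 = 1°   (split-comp 44° ↑)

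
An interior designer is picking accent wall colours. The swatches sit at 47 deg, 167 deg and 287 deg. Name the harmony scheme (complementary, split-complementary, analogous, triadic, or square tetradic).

triadic

Sort the hues: 47°, 167°, 287°.
Successive gaps around the wheel: 120°, 120°, 120°.
Three hues equally spaced 120° apart form a triad.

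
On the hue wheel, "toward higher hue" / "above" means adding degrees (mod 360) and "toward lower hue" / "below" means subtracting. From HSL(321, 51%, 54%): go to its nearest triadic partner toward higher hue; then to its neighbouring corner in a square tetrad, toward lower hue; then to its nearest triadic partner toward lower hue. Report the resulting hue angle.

+120° (triadic ↑): 321 + 120 = 441 → 441 − 360 = 81°
−90° (square ↓): 81 − 90 = -9 → -9 + 360 = 351°
−120° (triadic ↓): 351 − 120 = 231°

231°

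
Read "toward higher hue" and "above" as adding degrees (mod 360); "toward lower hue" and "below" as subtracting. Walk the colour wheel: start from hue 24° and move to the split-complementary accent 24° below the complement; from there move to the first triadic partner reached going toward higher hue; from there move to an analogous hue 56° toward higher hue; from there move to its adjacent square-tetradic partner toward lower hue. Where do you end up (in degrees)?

+156° (split-comp 24° ↓): 24 + 156 = 180°
+120° (triadic ↑): 180 + 120 = 300°
+56° (analog 56° ↑): 300 + 56 = 356°
−90° (square ↓): 356 − 90 = 266°

266°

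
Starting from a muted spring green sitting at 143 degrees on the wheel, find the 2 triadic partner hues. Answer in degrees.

263° and 23°

143 + 120 = 263°
143 + 240 = 383 → 383 − 360 = 23°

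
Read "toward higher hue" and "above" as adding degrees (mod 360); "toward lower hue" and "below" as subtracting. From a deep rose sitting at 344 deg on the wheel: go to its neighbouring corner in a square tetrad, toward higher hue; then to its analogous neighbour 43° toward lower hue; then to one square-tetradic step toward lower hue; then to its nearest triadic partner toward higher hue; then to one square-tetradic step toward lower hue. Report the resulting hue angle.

+90° (square ↑): 344 + 90 = 434 → 434 − 360 = 74°
−43° (analog 43° ↓): 74 − 43 = 31°
−90° (square ↓): 31 − 90 = -59 → -59 + 360 = 301°
+120° (triadic ↑): 301 + 120 = 421 → 421 − 360 = 61°
−90° (square ↓): 61 − 90 = -29 → -29 + 360 = 331°

331°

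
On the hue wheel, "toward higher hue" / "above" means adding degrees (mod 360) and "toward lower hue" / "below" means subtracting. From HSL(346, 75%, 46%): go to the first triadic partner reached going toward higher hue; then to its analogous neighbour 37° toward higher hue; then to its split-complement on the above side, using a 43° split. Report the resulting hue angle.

346 + 120 = 466 → 466 − 360 = 106°   (triadic ↑)
106 + 37 = 143°   (analog 37° ↑)
143 + 223 = 366 → 366 − 360 = 6°   (split-comp 43° ↑)

6°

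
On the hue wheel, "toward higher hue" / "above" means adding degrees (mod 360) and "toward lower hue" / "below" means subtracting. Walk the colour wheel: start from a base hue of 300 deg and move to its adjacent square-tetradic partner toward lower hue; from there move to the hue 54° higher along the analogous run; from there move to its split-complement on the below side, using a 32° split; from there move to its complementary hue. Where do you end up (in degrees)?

232°

square ↓ −90°: 300 − 90 = 210°
analog 54° ↑ +54°: 210 + 54 = 264°
split-comp 32° ↓ +148°: 264 + 148 = 412 → 412 − 360 = 52°
complement +180°: 52 + 180 = 232°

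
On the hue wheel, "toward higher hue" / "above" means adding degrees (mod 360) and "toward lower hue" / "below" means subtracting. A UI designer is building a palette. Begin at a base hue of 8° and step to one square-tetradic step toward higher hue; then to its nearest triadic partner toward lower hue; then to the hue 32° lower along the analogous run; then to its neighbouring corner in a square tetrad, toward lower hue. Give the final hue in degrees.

216°

8 + 90 = 98°   (square ↑)
98 − 120 = -22 → -22 + 360 = 338°   (triadic ↓)
338 − 32 = 306°   (analog 32° ↓)
306 − 90 = 216°   (square ↓)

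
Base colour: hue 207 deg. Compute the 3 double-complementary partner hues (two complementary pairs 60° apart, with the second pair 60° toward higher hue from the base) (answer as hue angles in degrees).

207 + 60 = 267°
207 + 180 = 387 → 387 − 360 = 27°
207 + 240 = 447 → 447 − 360 = 87°

267°, 27° and 87°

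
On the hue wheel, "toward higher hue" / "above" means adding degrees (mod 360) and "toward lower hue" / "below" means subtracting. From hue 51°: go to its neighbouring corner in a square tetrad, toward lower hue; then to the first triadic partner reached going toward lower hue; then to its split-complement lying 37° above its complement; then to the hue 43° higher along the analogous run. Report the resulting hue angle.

square ↓ −90°: 51 − 90 = -39 → -39 + 360 = 321°
triadic ↓ −120°: 321 − 120 = 201°
split-comp 37° ↑ +217°: 201 + 217 = 418 → 418 − 360 = 58°
analog 43° ↑ +43°: 58 + 43 = 101°

101°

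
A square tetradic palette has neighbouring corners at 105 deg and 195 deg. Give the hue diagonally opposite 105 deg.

A square tetradic scheme places four hues 90° apart; opposite corners are 180° apart.
105 + 180 = 285°

285°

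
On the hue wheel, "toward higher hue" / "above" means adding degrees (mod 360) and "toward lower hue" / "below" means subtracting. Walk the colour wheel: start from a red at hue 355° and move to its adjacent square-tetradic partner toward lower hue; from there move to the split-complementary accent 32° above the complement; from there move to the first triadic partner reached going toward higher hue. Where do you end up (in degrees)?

237°

square ↓ −90°: 355 − 90 = 265°
split-comp 32° ↑ +212°: 265 + 212 = 477 → 477 − 360 = 117°
triadic ↑ +120°: 117 + 120 = 237°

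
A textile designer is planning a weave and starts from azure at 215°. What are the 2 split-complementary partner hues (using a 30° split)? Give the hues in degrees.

Complement of 215°: 215 + 180 = 395 → 395 − 360 = 35°
35 − 30 = 5°
35 + 30 = 65°

5° and 65°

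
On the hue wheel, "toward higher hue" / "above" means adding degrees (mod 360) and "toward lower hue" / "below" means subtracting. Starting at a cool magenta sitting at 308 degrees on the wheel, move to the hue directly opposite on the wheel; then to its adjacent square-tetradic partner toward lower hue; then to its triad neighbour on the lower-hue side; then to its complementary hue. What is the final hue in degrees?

+180° (complement): 308 + 180 = 488 → 488 − 360 = 128°
−90° (square ↓): 128 − 90 = 38°
−120° (triadic ↓): 38 − 120 = -82 → -82 + 360 = 278°
+180° (complement): 278 + 180 = 458 → 458 − 360 = 98°

98°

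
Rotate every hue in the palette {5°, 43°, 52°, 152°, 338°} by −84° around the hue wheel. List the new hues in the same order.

5 − 84 = -79 → -79 + 360 = 281°
43 − 84 = -41 → -41 + 360 = 319°
52 − 84 = -32 → -32 + 360 = 328°
152 − 84 = 68°
338 − 84 = 254°

281°, 319°, 328°, 68°, 254°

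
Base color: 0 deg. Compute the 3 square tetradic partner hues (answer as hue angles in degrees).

A square tetradic scheme places four hues every 90°.
0 + 90 = 90°
0 + 180 = 180°
0 + 270 = 270°

90°, 180°, 270°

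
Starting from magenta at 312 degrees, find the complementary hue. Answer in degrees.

132°

The complement sits 180° across the wheel.
312 + 180 = 492 → 492 − 360 = 132°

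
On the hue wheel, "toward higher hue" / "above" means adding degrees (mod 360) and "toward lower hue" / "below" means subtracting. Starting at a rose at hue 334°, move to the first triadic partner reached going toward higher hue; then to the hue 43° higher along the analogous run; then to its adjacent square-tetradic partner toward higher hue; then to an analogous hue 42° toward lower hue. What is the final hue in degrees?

334 + 120 = 454 → 454 − 360 = 94°   (triadic ↑)
94 + 43 = 137°   (analog 43° ↑)
137 + 90 = 227°   (square ↑)
227 − 42 = 185°   (analog 42° ↓)

185°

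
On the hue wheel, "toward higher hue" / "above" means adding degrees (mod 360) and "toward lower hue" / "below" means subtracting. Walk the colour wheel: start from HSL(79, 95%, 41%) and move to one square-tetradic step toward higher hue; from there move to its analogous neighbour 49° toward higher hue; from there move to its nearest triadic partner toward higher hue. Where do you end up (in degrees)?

79 + 90 = 169°   (square ↑)
169 + 49 = 218°   (analog 49° ↑)
218 + 120 = 338°   (triadic ↑)

338°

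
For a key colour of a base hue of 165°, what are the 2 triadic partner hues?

285° and 45°

165 + 120 = 285°
165 + 240 = 405 → 405 − 360 = 45°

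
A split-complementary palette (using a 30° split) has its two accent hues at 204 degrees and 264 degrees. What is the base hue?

The accents sit 30° either side of the complement, so the complement is their short-arc midpoint on the wheel.
Short-arc midpoint of 204° and 264°: 234°.
Base is 180° from the complement: 234 − 180 = 54°

54°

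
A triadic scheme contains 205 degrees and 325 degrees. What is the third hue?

85°

A triad spaces three hues 120° apart.
The full set is {85°, 205°, 325°}.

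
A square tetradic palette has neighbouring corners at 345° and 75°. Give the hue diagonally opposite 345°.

A square tetradic scheme places four hues 90° apart; opposite corners are 180° apart.
345 + 180 = 525 → 525 − 360 = 165°

165°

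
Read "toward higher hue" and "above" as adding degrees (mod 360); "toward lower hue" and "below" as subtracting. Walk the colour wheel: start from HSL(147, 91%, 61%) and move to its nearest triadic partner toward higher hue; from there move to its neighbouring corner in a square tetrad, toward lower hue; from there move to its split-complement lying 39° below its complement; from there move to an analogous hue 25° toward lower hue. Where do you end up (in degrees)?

triadic ↑ +120°: 147 + 120 = 267°
square ↓ −90°: 267 − 90 = 177°
split-comp 39° ↓ +141°: 177 + 141 = 318°
analog 25° ↓ −25°: 318 − 25 = 293°

293°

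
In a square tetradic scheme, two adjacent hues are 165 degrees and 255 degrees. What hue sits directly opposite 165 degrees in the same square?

345°

A square tetradic scheme places four hues 90° apart; opposite corners are 180° apart.
165 + 180 = 345°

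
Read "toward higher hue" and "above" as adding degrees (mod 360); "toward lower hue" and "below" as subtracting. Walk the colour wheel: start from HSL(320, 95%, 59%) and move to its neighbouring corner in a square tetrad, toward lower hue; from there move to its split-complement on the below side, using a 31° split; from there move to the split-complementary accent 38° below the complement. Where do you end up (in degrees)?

161°

320 − 90 = 230°   (square ↓)
230 + 149 = 379 → 379 − 360 = 19°   (split-comp 31° ↓)
19 + 142 = 161°   (split-comp 38° ↓)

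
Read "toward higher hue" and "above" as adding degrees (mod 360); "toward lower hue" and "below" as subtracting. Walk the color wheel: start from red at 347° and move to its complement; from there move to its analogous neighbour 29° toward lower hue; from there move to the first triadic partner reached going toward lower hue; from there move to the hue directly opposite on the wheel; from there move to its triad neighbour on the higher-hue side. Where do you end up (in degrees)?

+180° (complement): 347 + 180 = 527 → 527 − 360 = 167°
−29° (analog 29° ↓): 167 − 29 = 138°
−120° (triadic ↓): 138 − 120 = 18°
+180° (complement): 18 + 180 = 198°
+120° (triadic ↑): 198 + 120 = 318°

318°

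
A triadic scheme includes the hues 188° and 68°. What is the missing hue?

A triad places three hues 120° apart.
The full set through 68° is {68°, 188°, 308°}.
Given {68°, 188°}, the missing hue is 308°.

308°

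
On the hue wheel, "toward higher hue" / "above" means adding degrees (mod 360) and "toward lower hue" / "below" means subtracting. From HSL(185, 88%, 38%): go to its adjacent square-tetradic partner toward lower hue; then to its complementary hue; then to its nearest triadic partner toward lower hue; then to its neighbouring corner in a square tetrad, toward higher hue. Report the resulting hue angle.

245°

−90° (square ↓): 185 − 90 = 95°
+180° (complement): 95 + 180 = 275°
−120° (triadic ↓): 275 − 120 = 155°
+90° (square ↑): 155 + 90 = 245°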